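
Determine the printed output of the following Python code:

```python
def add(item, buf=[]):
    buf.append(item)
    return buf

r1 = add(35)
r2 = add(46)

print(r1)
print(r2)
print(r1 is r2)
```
[35, 46]
[35, 46]
True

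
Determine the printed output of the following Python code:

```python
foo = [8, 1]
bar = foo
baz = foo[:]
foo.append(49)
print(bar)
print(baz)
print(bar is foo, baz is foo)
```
[8, 1, 49]
[8, 1]
True False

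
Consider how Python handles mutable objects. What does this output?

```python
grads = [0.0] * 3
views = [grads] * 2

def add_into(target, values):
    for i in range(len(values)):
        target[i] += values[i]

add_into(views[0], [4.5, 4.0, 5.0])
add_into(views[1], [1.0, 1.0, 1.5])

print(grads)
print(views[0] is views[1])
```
[5.5, 5.0, 6.5]
True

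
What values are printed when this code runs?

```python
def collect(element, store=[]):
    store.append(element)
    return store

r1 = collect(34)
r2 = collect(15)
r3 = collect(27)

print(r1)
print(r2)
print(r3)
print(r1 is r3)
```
[34, 15, 27]
[34, 15, 27]
[34, 15, 27]
True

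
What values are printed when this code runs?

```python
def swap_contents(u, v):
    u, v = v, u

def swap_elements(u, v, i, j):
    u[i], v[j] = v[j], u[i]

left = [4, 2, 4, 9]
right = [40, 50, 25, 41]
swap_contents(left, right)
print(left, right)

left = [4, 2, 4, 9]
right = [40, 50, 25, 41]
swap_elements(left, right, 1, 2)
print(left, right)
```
[4, 2, 4, 9] [40, 50, 25, 41]
[4, 25, 4, 9] [40, 50, 2, 41]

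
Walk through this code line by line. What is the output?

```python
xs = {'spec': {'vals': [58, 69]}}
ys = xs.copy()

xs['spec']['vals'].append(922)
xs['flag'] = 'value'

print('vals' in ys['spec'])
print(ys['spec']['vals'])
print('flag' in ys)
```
True
[58, 69, 922]
False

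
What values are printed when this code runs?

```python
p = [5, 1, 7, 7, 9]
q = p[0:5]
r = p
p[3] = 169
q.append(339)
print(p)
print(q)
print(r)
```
[5, 1, 7, 169, 9]
[5, 1, 7, 7, 9, 339]
[5, 1, 7, 169, 9]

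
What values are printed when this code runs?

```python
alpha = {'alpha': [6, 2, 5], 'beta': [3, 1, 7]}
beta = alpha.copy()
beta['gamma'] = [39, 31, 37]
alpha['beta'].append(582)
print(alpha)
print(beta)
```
{'alpha': [6, 2, 5], 'beta': [3, 1, 7, 582]}
{'alpha': [6, 2, 5], 'beta': [3, 1, 7, 582], 'gamma': [39, 31, 37]}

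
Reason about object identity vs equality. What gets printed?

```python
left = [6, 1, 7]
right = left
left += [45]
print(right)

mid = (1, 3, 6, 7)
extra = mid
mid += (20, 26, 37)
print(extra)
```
[6, 1, 7, 45]
(1, 3, 6, 7)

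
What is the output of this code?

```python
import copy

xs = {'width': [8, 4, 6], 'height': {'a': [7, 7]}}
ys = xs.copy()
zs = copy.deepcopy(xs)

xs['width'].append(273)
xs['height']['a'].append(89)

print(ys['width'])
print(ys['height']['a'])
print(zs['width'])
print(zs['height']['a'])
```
[8, 4, 6, 273]
[7, 7, 89]
[8, 4, 6]
[7, 7]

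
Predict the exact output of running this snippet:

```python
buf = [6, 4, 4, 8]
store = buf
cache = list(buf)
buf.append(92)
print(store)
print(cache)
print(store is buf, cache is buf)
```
[6, 4, 4, 8, 92]
[6, 4, 4, 8]
True False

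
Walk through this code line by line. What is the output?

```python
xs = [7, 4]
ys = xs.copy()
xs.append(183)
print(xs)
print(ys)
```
[7, 4, 183]
[7, 4]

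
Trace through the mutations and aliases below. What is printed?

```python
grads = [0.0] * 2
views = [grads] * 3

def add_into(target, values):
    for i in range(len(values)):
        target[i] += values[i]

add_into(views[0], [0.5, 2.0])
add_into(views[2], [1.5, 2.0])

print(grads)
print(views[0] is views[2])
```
[2.0, 4.0]
True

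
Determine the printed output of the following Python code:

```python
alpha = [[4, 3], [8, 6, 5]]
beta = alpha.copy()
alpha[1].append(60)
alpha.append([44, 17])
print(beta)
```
[[4, 3], [8, 6, 5, 60]]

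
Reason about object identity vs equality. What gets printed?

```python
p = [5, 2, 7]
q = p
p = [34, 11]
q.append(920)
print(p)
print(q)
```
[34, 11]
[5, 2, 7, 920]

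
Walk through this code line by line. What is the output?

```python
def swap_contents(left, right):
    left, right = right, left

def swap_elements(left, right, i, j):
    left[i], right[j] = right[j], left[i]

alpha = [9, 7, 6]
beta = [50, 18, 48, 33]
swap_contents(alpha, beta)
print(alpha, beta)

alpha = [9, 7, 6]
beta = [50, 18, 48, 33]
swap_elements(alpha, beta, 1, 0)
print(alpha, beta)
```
[9, 7, 6] [50, 18, 48, 33]
[9, 50, 6] [7, 18, 48, 33]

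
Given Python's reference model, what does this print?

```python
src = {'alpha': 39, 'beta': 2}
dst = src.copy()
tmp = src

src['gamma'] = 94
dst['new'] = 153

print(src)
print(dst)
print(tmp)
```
{'alpha': 39, 'beta': 2, 'gamma': 94}
{'alpha': 39, 'beta': 2, 'new': 153}
{'alpha': 39, 'beta': 2, 'gamma': 94}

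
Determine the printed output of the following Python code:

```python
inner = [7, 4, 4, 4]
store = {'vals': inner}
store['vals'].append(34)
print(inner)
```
[7, 4, 4, 4, 34]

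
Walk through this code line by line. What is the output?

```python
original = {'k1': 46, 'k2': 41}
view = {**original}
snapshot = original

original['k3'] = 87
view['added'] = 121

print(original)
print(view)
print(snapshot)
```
{'k1': 46, 'k2': 41, 'k3': 87}
{'k1': 46, 'k2': 41, 'added': 121}
{'k1': 46, 'k2': 41, 'k3': 87}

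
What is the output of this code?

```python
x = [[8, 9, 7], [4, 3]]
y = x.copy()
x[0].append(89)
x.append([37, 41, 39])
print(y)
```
[[8, 9, 7, 89], [4, 3]]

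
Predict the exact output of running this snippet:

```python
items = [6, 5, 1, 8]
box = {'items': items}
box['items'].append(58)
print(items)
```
[6, 5, 1, 8, 58]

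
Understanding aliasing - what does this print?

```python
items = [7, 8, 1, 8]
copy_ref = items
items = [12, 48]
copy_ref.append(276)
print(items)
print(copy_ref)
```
[12, 48]
[7, 8, 1, 8, 276]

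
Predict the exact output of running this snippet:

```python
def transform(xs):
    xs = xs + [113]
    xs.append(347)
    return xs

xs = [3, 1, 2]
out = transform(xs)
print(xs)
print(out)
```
[3, 1, 2]
[3, 1, 2, 113, 347]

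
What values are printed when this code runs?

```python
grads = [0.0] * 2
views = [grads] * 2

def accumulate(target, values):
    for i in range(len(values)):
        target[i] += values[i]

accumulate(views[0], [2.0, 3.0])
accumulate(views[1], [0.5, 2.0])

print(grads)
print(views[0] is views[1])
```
[2.5, 5.0]
True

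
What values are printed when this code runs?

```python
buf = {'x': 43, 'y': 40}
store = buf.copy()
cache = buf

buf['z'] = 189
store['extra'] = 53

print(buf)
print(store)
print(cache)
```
{'x': 43, 'y': 40, 'z': 189}
{'x': 43, 'y': 40, 'extra': 53}
{'x': 43, 'y': 40, 'z': 189}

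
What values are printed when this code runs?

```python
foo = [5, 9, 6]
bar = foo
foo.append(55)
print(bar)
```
[5, 9, 6, 55]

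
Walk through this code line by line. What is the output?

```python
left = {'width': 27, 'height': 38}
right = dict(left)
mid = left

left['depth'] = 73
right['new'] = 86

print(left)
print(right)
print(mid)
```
{'width': 27, 'height': 38, 'depth': 73}
{'width': 27, 'height': 38, 'new': 86}
{'width': 27, 'height': 38, 'depth': 73}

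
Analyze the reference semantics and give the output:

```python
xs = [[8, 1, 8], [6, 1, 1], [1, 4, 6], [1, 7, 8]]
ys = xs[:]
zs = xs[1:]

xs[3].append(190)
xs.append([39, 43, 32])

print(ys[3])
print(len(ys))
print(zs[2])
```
[1, 7, 8, 190]
4
[1, 7, 8, 190]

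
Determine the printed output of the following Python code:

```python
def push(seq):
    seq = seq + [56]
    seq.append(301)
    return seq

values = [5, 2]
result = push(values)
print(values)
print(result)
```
[5, 2]
[5, 2, 56, 301]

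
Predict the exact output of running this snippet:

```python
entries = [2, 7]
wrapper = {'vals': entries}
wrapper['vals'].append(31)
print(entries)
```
[2, 7, 31]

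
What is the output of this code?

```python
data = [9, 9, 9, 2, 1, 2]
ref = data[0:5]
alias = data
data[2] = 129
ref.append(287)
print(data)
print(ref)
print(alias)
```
[9, 9, 129, 2, 1, 2]
[9, 9, 9, 2, 1, 287]
[9, 9, 129, 2, 1, 2]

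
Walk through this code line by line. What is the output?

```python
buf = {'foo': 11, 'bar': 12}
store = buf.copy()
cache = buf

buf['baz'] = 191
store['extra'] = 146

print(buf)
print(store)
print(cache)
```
{'foo': 11, 'bar': 12, 'baz': 191}
{'foo': 11, 'bar': 12, 'extra': 146}
{'foo': 11, 'bar': 12, 'baz': 191}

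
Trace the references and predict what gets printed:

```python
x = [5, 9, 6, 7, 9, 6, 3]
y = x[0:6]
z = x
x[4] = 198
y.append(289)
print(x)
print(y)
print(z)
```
[5, 9, 6, 7, 198, 6, 3]
[5, 9, 6, 7, 9, 6, 289]
[5, 9, 6, 7, 198, 6, 3]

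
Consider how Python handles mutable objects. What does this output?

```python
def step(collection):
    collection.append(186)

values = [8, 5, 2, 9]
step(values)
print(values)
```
[8, 5, 2, 9, 186]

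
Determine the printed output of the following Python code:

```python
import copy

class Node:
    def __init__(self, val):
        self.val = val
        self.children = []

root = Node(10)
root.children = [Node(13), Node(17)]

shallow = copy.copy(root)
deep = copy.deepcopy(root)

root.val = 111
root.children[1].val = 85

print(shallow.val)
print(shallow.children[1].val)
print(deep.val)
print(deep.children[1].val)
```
10
85
10
17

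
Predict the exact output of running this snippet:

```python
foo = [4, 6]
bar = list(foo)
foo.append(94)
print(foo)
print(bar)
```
[4, 6, 94]
[4, 6]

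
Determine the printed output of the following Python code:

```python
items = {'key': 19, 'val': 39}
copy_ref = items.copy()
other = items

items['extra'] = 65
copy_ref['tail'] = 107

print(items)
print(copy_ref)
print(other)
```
{'key': 19, 'val': 39, 'extra': 65}
{'key': 19, 'val': 39, 'tail': 107}
{'key': 19, 'val': 39, 'extra': 65}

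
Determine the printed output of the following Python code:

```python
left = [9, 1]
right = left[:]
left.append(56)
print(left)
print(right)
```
[9, 1, 56]
[9, 1]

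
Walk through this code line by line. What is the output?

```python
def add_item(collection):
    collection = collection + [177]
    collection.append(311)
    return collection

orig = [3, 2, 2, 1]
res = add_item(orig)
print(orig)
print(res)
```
[3, 2, 2, 1]
[3, 2, 2, 1, 177, 311]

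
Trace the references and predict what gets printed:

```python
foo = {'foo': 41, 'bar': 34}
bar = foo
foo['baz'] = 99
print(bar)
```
{'foo': 41, 'bar': 34, 'baz': 99}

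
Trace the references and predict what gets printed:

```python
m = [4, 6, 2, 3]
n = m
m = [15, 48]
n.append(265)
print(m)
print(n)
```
[15, 48]
[4, 6, 2, 3, 265]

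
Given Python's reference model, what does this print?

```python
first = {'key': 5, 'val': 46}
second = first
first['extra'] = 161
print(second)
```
{'key': 5, 'val': 46, 'extra': 161}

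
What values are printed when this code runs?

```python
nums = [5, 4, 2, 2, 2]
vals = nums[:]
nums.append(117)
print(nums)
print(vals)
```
[5, 4, 2, 2, 2, 117]
[5, 4, 2, 2, 2]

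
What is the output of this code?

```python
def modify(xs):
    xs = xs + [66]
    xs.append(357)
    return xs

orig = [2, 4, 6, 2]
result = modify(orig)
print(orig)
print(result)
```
[2, 4, 6, 2]
[2, 4, 6, 2, 66, 357]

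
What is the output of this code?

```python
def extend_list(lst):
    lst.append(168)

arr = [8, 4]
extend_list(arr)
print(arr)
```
[8, 4, 168]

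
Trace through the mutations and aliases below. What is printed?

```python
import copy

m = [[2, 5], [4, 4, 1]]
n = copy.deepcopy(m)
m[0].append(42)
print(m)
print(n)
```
[[2, 5, 42], [4, 4, 1]]
[[2, 5], [4, 4, 1]]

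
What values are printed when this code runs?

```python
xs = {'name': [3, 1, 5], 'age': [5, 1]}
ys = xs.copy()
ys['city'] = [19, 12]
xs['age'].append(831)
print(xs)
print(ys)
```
{'name': [3, 1, 5], 'age': [5, 1, 831]}
{'name': [3, 1, 5], 'age': [5, 1, 831], 'city': [19, 12]}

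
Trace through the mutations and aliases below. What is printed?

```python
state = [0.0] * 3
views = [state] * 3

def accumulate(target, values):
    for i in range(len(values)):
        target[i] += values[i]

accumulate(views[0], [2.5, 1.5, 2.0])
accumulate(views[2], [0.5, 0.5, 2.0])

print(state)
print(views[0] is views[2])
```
[3.0, 2.0, 4.0]
True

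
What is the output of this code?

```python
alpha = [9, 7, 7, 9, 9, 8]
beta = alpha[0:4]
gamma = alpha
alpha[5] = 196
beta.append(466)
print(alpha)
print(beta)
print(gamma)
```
[9, 7, 7, 9, 9, 196]
[9, 7, 7, 9, 466]
[9, 7, 7, 9, 9, 196]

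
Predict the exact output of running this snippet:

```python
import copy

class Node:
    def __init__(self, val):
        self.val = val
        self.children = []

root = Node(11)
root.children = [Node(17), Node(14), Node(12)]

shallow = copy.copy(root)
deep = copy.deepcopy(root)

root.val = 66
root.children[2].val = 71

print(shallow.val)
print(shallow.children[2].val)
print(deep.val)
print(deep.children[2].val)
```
11
71
11
12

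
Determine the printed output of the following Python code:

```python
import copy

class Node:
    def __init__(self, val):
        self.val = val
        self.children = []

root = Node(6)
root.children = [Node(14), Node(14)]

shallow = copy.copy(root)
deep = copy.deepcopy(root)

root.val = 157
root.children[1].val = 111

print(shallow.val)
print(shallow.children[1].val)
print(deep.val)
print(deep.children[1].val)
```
6
111
6
14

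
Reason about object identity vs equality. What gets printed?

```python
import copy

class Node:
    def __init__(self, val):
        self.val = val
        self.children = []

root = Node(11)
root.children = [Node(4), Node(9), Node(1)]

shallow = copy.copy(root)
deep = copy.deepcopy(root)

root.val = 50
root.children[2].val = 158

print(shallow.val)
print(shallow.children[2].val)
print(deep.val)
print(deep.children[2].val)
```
11
158
11
1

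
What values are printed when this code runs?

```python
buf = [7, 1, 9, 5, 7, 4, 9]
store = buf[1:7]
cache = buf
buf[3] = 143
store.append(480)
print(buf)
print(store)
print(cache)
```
[7, 1, 9, 143, 7, 4, 9]
[1, 9, 5, 7, 4, 9, 480]
[7, 1, 9, 143, 7, 4, 9]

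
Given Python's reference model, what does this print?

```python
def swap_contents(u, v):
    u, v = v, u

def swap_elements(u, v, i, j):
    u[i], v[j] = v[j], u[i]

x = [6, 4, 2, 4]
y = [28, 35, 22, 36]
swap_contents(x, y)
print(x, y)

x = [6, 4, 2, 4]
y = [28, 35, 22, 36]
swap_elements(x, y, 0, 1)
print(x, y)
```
[6, 4, 2, 4] [28, 35, 22, 36]
[35, 4, 2, 4] [28, 6, 22, 36]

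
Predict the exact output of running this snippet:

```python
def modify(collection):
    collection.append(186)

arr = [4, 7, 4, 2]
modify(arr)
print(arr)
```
[4, 7, 4, 2, 186]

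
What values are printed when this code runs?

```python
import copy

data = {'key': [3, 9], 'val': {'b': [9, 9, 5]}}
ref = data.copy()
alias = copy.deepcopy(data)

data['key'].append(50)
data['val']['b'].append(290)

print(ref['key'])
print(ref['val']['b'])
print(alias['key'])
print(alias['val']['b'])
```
[3, 9, 50]
[9, 9, 5, 290]
[3, 9]
[9, 9, 5]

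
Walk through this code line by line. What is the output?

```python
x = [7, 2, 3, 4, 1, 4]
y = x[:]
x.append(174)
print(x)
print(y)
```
[7, 2, 3, 4, 1, 4, 174]
[7, 2, 3, 4, 1, 4]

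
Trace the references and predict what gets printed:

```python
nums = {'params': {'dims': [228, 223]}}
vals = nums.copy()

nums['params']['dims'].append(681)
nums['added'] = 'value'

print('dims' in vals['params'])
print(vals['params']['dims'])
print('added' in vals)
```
True
[228, 223, 681]
False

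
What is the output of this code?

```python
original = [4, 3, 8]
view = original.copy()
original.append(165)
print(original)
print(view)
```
[4, 3, 8, 165]
[4, 3, 8]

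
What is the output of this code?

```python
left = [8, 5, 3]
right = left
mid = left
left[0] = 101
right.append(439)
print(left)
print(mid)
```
[101, 5, 3, 439]
[101, 5, 3, 439]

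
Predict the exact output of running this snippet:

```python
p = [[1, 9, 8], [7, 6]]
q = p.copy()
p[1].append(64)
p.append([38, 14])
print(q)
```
[[1, 9, 8], [7, 6, 64]]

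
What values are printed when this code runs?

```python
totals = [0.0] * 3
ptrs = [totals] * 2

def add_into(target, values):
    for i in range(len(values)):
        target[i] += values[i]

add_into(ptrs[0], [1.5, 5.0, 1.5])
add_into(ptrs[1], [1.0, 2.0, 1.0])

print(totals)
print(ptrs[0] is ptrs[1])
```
[2.5, 7.0, 2.5]
True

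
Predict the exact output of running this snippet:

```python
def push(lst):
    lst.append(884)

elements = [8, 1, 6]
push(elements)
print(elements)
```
[8, 1, 6, 884]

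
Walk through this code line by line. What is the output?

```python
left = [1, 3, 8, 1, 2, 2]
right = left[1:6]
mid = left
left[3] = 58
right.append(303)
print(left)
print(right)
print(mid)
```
[1, 3, 8, 58, 2, 2]
[3, 8, 1, 2, 2, 303]
[1, 3, 8, 58, 2, 2]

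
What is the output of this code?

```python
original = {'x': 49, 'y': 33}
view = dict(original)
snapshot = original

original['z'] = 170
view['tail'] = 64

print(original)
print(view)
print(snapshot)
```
{'x': 49, 'y': 33, 'z': 170}
{'x': 49, 'y': 33, 'tail': 64}
{'x': 49, 'y': 33, 'z': 170}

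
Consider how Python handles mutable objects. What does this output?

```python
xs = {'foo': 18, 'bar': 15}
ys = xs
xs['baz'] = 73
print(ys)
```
{'foo': 18, 'bar': 15, 'baz': 73}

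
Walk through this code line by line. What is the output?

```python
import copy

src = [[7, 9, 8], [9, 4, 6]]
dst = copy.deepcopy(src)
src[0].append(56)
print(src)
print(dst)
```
[[7, 9, 8, 56], [9, 4, 6]]
[[7, 9, 8], [9, 4, 6]]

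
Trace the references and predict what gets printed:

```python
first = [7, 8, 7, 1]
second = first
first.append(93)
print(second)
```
[7, 8, 7, 1, 93]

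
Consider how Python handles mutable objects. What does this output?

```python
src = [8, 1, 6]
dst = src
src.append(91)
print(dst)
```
[8, 1, 6, 91]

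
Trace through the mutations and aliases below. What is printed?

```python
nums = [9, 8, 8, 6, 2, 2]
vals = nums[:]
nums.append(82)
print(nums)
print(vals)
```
[9, 8, 8, 6, 2, 2, 82]
[9, 8, 8, 6, 2, 2]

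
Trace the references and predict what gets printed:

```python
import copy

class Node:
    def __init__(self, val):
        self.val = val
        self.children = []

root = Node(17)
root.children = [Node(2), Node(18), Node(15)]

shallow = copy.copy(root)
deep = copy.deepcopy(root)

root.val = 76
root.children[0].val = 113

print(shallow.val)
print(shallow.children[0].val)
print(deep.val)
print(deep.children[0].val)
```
17
113
17
2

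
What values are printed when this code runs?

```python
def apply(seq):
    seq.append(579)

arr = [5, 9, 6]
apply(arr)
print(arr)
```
[5, 9, 6, 579]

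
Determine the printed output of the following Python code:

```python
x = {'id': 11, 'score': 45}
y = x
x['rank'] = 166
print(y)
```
{'id': 11, 'score': 45, 'rank': 166}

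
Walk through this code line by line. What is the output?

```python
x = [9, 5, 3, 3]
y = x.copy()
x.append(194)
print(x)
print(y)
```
[9, 5, 3, 3, 194]
[9, 5, 3, 3]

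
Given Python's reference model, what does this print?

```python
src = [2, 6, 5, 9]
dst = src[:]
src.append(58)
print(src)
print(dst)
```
[2, 6, 5, 9, 58]
[2, 6, 5, 9]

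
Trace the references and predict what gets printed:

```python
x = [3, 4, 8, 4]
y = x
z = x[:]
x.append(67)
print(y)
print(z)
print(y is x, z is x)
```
[3, 4, 8, 4, 67]
[3, 4, 8, 4]
True False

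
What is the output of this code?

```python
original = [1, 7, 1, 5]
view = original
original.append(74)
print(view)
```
[1, 7, 1, 5, 74]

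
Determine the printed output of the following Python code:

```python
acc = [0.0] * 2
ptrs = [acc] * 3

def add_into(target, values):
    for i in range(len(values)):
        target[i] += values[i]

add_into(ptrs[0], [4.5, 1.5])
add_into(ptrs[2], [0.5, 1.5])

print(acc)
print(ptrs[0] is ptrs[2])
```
[5.0, 3.0]
True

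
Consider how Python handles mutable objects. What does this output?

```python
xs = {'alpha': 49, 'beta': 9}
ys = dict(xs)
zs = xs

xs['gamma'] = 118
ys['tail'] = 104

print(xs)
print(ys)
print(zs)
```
{'alpha': 49, 'beta': 9, 'gamma': 118}
{'alpha': 49, 'beta': 9, 'tail': 104}
{'alpha': 49, 'beta': 9, 'gamma': 118}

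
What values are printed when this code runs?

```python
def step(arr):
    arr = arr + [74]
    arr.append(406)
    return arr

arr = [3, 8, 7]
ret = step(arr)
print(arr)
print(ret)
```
[3, 8, 7]
[3, 8, 7, 74, 406]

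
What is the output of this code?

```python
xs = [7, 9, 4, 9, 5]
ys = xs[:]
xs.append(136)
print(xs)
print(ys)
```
[7, 9, 4, 9, 5, 136]
[7, 9, 4, 9, 5]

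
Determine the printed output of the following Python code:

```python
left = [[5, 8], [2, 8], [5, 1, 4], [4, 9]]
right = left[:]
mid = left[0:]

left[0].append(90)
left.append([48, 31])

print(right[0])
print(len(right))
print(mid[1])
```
[5, 8, 90]
4
[2, 8]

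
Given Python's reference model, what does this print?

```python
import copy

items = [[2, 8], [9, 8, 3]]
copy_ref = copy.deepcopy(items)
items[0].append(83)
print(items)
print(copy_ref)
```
[[2, 8, 83], [9, 8, 3]]
[[2, 8], [9, 8, 3]]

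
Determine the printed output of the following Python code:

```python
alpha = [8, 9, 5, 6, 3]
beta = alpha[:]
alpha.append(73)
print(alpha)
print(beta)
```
[8, 9, 5, 6, 3, 73]
[8, 9, 5, 6, 3]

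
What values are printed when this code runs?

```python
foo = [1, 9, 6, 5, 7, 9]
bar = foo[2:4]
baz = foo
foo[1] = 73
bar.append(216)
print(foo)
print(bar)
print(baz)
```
[1, 73, 6, 5, 7, 9]
[6, 5, 216]
[1, 73, 6, 5, 7, 9]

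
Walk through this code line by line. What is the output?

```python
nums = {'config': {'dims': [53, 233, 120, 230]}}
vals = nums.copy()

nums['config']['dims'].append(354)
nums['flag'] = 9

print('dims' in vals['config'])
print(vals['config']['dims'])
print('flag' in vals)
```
True
[53, 233, 120, 230, 354]
False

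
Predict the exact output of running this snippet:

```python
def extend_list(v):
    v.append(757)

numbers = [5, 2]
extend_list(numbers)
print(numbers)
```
[5, 2, 757]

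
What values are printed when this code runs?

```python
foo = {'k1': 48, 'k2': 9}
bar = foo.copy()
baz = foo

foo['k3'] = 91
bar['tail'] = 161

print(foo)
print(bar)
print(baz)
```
{'k1': 48, 'k2': 9, 'k3': 91}
{'k1': 48, 'k2': 9, 'tail': 161}
{'k1': 48, 'k2': 9, 'k3': 91}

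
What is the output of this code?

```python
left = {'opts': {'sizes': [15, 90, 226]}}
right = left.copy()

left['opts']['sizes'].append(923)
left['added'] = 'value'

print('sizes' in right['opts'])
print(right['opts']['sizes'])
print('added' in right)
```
True
[15, 90, 226, 923]
False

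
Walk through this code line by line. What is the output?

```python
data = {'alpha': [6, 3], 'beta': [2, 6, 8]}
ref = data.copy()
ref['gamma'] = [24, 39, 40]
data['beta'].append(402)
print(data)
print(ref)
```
{'alpha': [6, 3], 'beta': [2, 6, 8, 402]}
{'alpha': [6, 3], 'beta': [2, 6, 8, 402], 'gamma': [24, 39, 40]}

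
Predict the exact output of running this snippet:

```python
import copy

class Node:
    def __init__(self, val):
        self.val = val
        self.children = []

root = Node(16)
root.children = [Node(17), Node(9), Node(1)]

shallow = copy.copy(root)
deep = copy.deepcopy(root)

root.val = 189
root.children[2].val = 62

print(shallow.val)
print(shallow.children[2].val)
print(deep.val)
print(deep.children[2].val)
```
16
62
16
1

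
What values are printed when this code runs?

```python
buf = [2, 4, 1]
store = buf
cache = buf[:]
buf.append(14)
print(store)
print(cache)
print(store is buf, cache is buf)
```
[2, 4, 1, 14]
[2, 4, 1]
True False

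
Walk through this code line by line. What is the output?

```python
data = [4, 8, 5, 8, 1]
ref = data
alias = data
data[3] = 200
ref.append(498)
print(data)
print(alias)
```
[4, 8, 5, 200, 1, 498]
[4, 8, 5, 200, 1, 498]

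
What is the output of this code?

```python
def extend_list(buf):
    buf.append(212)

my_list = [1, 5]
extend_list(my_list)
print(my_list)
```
[1, 5, 212]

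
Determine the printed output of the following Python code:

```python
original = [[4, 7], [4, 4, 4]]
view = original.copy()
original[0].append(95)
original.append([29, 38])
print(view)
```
[[4, 7, 95], [4, 4, 4]]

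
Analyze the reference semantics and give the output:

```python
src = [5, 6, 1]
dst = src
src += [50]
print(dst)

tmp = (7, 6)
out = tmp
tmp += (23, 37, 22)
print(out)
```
[5, 6, 1, 50]
(7, 6)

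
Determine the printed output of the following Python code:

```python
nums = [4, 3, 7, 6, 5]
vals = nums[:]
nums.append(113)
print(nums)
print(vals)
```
[4, 3, 7, 6, 5, 113]
[4, 3, 7, 6, 5]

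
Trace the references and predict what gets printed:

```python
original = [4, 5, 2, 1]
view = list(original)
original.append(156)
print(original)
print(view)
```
[4, 5, 2, 1, 156]
[4, 5, 2, 1]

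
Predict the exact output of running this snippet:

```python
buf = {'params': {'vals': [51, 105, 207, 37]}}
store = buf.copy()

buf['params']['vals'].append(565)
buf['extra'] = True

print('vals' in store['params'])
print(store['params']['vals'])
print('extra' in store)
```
True
[51, 105, 207, 37, 565]
False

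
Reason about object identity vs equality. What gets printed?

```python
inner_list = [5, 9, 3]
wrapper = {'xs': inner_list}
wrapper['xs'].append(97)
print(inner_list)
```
[5, 9, 3, 97]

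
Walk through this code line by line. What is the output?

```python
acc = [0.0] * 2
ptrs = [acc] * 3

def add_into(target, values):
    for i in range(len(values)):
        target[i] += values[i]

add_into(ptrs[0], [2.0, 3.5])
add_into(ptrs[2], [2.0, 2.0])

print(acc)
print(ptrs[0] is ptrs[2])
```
[4.0, 5.5]
True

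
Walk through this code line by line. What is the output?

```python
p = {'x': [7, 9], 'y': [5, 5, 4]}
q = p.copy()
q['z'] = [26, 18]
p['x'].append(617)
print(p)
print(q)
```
{'x': [7, 9, 617], 'y': [5, 5, 4]}
{'x': [7, 9, 617], 'y': [5, 5, 4], 'z': [26, 18]}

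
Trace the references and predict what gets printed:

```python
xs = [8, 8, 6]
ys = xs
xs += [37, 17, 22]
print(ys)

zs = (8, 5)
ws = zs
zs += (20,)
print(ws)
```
[8, 8, 6, 37, 17, 22]
(8, 5)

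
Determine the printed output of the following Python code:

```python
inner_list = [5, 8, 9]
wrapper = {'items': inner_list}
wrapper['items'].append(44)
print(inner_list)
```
[5, 8, 9, 44]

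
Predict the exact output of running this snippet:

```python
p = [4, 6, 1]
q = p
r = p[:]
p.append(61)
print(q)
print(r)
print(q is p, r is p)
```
[4, 6, 1, 61]
[4, 6, 1]
True False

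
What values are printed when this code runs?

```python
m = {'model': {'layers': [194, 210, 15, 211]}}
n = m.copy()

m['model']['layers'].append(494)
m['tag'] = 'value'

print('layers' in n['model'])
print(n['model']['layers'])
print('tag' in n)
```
True
[194, 210, 15, 211, 494]
False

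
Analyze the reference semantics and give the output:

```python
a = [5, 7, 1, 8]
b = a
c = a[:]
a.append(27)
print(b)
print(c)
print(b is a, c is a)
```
[5, 7, 1, 8, 27]
[5, 7, 1, 8]
True False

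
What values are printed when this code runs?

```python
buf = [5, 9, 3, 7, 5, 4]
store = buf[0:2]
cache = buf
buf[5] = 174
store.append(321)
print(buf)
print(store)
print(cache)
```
[5, 9, 3, 7, 5, 174]
[5, 9, 321]
[5, 9, 3, 7, 5, 174]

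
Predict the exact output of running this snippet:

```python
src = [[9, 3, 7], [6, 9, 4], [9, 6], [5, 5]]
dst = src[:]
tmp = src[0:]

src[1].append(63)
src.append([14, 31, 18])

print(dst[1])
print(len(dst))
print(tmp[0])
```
[6, 9, 4, 63]
4
[9, 3, 7]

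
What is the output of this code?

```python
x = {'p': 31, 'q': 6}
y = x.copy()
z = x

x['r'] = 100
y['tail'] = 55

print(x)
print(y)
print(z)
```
{'p': 31, 'q': 6, 'r': 100}
{'p': 31, 'q': 6, 'tail': 55}
{'p': 31, 'q': 6, 'r': 100}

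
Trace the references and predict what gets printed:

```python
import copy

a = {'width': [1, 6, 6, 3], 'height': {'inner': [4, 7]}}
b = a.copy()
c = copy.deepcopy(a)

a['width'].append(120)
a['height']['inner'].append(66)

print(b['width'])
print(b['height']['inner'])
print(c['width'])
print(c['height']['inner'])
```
[1, 6, 6, 3, 120]
[4, 7, 66]
[1, 6, 6, 3]
[4, 7]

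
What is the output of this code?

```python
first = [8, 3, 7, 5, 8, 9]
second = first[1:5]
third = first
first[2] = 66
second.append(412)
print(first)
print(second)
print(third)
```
[8, 3, 66, 5, 8, 9]
[3, 7, 5, 8, 412]
[8, 3, 66, 5, 8, 9]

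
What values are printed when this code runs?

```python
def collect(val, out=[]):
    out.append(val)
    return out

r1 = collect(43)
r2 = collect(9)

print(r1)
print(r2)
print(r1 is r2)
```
[43, 9]
[43, 9]
True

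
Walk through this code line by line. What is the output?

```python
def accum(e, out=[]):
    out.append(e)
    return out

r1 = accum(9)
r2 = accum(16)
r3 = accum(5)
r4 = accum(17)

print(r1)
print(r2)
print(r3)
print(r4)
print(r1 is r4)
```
[9, 16, 5, 17]
[9, 16, 5, 17]
[9, 16, 5, 17]
[9, 16, 5, 17]
True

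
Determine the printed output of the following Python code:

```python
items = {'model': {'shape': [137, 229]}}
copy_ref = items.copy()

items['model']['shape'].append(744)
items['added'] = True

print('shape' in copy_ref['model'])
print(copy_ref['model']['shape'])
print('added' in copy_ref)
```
True
[137, 229, 744]
False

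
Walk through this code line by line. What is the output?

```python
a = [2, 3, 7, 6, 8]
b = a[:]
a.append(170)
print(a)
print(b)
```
[2, 3, 7, 6, 8, 170]
[2, 3, 7, 6, 8]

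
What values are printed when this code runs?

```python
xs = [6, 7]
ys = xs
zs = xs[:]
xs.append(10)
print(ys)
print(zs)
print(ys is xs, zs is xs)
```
[6, 7, 10]
[6, 7]
True False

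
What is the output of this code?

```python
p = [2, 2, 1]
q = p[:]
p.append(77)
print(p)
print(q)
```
[2, 2, 1, 77]
[2, 2, 1]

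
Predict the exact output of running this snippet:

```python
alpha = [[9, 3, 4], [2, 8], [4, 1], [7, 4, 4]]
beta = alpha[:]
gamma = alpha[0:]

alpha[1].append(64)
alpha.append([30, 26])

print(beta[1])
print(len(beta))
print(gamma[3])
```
[2, 8, 64]
4
[7, 4, 4]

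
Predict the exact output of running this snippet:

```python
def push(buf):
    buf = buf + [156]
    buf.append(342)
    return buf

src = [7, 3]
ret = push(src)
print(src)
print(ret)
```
[7, 3]
[7, 3, 156, 342]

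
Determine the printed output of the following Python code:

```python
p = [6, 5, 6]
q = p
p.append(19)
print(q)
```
[6, 5, 6, 19]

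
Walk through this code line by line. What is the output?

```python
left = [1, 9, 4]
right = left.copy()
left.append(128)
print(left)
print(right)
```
[1, 9, 4, 128]
[1, 9, 4]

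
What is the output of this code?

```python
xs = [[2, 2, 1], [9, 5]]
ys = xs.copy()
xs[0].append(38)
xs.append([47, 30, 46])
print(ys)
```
[[2, 2, 1, 38], [9, 5]]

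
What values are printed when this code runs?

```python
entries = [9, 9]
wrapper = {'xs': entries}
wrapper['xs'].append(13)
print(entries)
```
[9, 9, 13]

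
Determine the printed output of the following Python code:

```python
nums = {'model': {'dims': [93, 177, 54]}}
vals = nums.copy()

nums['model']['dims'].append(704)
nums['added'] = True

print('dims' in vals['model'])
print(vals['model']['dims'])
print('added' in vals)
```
True
[93, 177, 54, 704]
False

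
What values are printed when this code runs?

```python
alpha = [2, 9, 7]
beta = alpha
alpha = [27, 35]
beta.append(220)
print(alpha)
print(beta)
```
[27, 35]
[2, 9, 7, 220]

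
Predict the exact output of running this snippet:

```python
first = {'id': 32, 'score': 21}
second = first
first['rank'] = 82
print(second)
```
{'id': 32, 'score': 21, 'rank': 82}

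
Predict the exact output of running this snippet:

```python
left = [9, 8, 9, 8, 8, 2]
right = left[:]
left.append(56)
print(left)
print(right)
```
[9, 8, 9, 8, 8, 2, 56]
[9, 8, 9, 8, 8, 2]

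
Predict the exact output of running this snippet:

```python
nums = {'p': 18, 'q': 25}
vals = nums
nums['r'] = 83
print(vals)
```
{'p': 18, 'q': 25, 'r': 83}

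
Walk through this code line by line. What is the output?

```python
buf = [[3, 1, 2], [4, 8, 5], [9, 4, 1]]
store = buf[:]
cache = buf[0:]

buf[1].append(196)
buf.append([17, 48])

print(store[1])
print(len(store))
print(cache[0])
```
[4, 8, 5, 196]
3
[3, 1, 2]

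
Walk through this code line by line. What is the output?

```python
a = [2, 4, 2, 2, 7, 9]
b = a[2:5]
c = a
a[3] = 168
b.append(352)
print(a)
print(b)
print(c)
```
[2, 4, 2, 168, 7, 9]
[2, 2, 7, 352]
[2, 4, 2, 168, 7, 9]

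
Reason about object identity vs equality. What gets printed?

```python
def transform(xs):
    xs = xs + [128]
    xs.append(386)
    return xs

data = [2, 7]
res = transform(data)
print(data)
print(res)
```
[2, 7]
[2, 7, 128, 386]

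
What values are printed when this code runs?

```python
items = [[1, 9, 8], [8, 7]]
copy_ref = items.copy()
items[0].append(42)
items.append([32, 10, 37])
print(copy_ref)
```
[[1, 9, 8, 42], [8, 7]]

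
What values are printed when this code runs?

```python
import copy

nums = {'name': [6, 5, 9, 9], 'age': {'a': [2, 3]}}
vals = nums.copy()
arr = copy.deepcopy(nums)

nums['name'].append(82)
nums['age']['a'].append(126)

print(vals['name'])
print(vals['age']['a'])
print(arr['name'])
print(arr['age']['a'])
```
[6, 5, 9, 9, 82]
[2, 3, 126]
[6, 5, 9, 9]
[2, 3]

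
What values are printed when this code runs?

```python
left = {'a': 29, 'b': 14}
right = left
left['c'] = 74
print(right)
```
{'a': 29, 'b': 14, 'c': 74}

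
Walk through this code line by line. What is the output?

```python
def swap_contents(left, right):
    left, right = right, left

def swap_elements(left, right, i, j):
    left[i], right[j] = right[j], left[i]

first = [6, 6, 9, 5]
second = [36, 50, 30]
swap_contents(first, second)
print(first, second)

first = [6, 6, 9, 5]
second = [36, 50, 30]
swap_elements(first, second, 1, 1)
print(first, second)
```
[6, 6, 9, 5] [36, 50, 30]
[6, 50, 9, 5] [36, 6, 30]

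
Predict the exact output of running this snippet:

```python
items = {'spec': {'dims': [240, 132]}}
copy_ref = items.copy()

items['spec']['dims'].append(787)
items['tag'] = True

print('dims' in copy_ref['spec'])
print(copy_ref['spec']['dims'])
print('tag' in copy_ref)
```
True
[240, 132, 787]
False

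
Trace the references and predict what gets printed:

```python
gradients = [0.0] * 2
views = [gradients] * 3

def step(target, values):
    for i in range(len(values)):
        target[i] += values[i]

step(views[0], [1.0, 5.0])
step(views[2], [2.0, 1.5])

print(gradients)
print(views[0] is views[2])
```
[3.0, 6.5]
True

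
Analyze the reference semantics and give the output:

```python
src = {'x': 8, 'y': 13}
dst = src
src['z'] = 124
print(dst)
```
{'x': 8, 'y': 13, 'z': 124}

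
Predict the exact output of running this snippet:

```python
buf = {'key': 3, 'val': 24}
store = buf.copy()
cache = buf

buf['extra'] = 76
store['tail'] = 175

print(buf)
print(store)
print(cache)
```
{'key': 3, 'val': 24, 'extra': 76}
{'key': 3, 'val': 24, 'tail': 175}
{'key': 3, 'val': 24, 'extra': 76}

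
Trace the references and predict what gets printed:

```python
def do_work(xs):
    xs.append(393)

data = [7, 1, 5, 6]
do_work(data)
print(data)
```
[7, 1, 5, 6, 393]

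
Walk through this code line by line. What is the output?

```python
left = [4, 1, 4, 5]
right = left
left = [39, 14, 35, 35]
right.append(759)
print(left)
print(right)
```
[39, 14, 35, 35]
[4, 1, 4, 5, 759]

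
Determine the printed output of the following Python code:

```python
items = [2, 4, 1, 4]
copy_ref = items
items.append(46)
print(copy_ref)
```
[2, 4, 1, 4, 46]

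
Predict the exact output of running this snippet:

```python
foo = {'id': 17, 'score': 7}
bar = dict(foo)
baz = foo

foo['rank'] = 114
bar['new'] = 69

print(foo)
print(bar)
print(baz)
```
{'id': 17, 'score': 7, 'rank': 114}
{'id': 17, 'score': 7, 'new': 69}
{'id': 17, 'score': 7, 'rank': 114}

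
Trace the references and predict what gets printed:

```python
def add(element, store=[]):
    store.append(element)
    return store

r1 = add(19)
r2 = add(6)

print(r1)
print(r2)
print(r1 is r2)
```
[19, 6]
[19, 6]
True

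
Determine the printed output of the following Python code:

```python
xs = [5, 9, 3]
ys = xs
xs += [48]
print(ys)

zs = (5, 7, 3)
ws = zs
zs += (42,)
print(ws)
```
[5, 9, 3, 48]
(5, 7, 3)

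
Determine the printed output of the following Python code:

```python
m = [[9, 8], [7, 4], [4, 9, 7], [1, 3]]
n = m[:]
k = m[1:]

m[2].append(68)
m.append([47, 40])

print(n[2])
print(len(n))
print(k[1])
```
[4, 9, 7, 68]
4
[4, 9, 7, 68]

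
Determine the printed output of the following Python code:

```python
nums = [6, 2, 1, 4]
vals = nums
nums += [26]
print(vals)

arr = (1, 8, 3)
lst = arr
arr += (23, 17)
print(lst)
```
[6, 2, 1, 4, 26]
(1, 8, 3)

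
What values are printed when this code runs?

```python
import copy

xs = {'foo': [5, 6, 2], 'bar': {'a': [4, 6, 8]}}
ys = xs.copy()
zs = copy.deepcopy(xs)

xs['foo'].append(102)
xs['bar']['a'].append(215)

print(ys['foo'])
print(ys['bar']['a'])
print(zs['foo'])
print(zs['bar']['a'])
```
[5, 6, 2, 102]
[4, 6, 8, 215]
[5, 6, 2]
[4, 6, 8]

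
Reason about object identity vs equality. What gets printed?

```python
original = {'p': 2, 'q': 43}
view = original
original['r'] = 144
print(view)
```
{'p': 2, 'q': 43, 'r': 144}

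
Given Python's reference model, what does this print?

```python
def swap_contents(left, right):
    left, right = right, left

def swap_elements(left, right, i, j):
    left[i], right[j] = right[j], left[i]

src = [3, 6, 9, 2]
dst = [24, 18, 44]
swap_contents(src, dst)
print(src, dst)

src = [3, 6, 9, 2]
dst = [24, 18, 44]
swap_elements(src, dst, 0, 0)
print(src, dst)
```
[3, 6, 9, 2] [24, 18, 44]
[24, 6, 9, 2] [3, 18, 44]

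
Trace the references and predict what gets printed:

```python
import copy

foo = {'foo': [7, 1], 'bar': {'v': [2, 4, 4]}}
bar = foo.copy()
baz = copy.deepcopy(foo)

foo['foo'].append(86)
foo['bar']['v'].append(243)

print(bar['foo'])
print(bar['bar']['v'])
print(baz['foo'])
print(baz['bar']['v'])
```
[7, 1, 86]
[2, 4, 4, 243]
[7, 1]
[2, 4, 4]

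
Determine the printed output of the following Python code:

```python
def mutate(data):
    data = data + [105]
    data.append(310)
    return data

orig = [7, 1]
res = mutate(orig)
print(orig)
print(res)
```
[7, 1]
[7, 1, 105, 310]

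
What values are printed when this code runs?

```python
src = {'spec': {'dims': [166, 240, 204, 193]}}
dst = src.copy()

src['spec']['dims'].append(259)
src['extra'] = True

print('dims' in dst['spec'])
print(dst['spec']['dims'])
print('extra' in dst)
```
True
[166, 240, 204, 193, 259]
False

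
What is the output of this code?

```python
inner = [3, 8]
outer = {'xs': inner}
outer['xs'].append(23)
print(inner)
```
[3, 8, 23]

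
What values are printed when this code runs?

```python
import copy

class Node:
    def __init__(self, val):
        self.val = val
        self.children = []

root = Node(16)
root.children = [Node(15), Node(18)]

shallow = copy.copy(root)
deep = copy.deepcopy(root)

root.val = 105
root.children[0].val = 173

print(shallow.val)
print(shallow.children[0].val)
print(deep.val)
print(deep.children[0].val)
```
16
173
16
15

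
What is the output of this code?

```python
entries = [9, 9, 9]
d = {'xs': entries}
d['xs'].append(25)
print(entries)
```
[9, 9, 9, 25]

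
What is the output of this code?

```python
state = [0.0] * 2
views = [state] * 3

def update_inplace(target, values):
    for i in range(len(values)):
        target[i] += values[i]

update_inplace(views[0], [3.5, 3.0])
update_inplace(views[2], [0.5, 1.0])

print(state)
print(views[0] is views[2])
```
[4.0, 4.0]
True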